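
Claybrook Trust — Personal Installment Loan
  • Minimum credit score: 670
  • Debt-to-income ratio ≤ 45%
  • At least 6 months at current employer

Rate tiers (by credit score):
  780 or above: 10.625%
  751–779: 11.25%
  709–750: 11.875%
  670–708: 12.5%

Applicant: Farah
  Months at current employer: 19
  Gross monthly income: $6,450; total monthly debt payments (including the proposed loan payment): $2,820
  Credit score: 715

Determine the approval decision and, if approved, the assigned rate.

Credit score 715 ≥ 670 (meets minimum)
Employment 19 ≥ 6 months
DTI: 2,820 ÷ 6,450 = 43.7%, within the 45% cap
All requirements met. Score 715 falls in the 709–750 tier → 11.875%.

Approved at 11.875%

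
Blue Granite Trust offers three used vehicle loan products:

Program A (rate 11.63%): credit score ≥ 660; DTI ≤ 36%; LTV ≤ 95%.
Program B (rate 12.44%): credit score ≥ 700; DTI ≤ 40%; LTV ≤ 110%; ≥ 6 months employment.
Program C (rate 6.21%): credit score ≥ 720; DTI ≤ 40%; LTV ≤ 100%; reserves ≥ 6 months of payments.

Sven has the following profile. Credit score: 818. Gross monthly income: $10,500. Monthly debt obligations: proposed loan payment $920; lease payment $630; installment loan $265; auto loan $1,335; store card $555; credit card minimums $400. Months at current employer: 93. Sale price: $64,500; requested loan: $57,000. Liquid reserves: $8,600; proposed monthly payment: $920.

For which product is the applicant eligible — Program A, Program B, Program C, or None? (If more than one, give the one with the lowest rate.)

Total debts = (920 + 630 + 265 + 1,335 + 555 + 400) = 4,105; DTI = 4,105/10,500 = 39.1%.
LTV = 57,000/64,500 = 88.4%.
Reserves = 8,600/920 = 9.3 months.
Program A: score 818 ≥ 660; DTI 39.1% > 36%; LTV 88.4% ≤ 95% → does not qualify.
Program B: score 818 ≥ 700; DTI 39.1% ≤ 40%; LTV 88.4% ≤ 110%; employment 93 ≥ 6 mo → qualifies.
Program C: score 818 ≥ 720; DTI 39.1% ≤ 40%; LTV 88.4% ≤ 100%; reserves 9.3 ≥ 6 mo → qualifies.
Qualifying: Program B, Program C. Lowest rate is 6.21% → Program C.

Program C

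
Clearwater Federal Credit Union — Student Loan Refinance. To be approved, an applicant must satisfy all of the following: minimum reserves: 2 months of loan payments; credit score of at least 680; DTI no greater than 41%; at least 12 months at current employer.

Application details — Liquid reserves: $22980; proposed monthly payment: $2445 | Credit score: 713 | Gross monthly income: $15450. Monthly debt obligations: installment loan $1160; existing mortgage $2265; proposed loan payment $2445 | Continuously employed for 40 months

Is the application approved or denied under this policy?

Approved

Reserves: 22,980 ÷ 2,445 = 9.4 months (meets 2-month minimum)
Credit score 713 ≥ 680 (meets)
Total monthly debts = (1,160 + 2,265 + 2,445) = 5,870. DTI: 5,870 ÷ 15,450 = 38%, within the 41% cap
Employment 40 ≥ 12 months
All criteria satisfied.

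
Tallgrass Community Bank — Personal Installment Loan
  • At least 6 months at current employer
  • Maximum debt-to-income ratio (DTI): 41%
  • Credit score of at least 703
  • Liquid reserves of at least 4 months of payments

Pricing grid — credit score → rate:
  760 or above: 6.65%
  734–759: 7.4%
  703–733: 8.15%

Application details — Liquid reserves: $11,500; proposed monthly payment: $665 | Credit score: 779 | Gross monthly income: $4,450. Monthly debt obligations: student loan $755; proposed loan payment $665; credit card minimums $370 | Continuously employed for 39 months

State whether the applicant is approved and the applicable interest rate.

Credit score 779 ≥ 703 (meets minimum)
Reserves: 11,500 ÷ 665 = 17.3 months (meets 4-month minimum)
Employment 39 ≥ 6 months
Total monthly debts = (755 + 665 + 370) = 1,790. DTI = 1,790/4,450 = 40.2% ≤ 41%
All requirements met. Score 779 falls in the 760 or above tier → 6.65%.

Approved at 6.65%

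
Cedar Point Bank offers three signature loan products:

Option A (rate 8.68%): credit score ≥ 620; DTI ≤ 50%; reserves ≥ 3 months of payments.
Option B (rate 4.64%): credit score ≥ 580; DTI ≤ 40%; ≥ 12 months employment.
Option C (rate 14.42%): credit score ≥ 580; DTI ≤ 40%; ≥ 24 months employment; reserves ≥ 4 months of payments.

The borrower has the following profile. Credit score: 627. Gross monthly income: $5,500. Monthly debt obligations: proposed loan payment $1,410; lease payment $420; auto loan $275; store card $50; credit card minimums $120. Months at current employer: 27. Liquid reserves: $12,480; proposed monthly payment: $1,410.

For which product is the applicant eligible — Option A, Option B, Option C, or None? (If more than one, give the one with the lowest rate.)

Option A

Total debts = (1,410 + 420 + 275 + 50 + 120) = 2,275; DTI = 2,275/5,500 = 41.4%.
Reserves = 12,480/1,410 = 8.9 months.
Option A: score 627 ≥ 620; DTI 41.4% ≤ 50%; reserves 8.9 ≥ 3 mo → qualifies.
Option B: score 627 ≥ 580; DTI 41.4% > 40%; employment 27 ≥ 12 mo → does not qualify.
Option C: score 627 ≥ 580; DTI 41.4% > 40%; employment 27 ≥ 24 mo; reserves 8.9 ≥ 4 mo → does not qualify.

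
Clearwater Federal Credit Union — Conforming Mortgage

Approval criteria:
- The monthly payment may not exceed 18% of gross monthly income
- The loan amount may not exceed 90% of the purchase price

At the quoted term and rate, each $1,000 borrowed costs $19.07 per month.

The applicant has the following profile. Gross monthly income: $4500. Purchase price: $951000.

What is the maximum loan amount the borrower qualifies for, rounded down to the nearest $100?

$42,400

Payment cap: 18% × $4,500 = $810/month.
At $19.07 per $1,000, that supports 810/19.07 × 1,000 ≈ $42,475 → $42,400.
LTV cap: 90% × $951,000 = $855,900 → $855,900.
Binding constraint: payment-to-income.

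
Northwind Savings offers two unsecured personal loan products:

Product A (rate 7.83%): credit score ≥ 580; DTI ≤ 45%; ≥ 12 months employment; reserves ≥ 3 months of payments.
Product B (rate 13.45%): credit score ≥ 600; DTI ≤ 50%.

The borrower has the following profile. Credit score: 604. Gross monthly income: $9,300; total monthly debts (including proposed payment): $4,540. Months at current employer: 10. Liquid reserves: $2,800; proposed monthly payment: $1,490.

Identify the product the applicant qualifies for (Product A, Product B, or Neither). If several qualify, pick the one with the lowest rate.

DTI = 4,540/9,300 = 48.8%.
Reserves = 2,800/1,490 = 1.9 months.
Product A: score 604 ≥ 580; DTI 48.8% > 45%; employment 10 < 12 mo; reserves 1.9 < 3 mo → does not qualify.
Product B: score 604 ≥ 600; DTI 48.8% ≤ 50% → qualifies.

Product B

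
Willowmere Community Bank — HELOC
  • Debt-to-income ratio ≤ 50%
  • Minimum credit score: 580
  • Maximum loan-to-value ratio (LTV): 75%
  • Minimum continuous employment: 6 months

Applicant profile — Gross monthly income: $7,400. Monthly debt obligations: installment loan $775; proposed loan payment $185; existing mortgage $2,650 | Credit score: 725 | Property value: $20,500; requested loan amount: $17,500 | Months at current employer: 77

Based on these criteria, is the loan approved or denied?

Total monthly debts = (775 + 185 + 2,650) = 3,610. DTI = 3,610/7,400 = 48.8% ≤ 50%
Credit score 725 ≥ 580 (meets)
Loan-to-value = 17,500/20,500 = 85.4% — fail (75% max)
Employment 77 ≥ 6 months
Fails on LTV.

Denied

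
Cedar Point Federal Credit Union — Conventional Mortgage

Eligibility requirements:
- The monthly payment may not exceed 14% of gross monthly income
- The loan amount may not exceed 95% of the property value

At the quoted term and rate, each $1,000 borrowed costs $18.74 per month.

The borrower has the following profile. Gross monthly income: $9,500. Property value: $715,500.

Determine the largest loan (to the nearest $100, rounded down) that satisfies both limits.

$70,900

Payment cap: 14% × $9,500 = $1,330/month.
At $18.74 per $1,000, that supports 1,330/18.74 × 1,000 ≈ $70,971 → $70,900.
LTV cap: 95% × $715,500 = $679,725 → $679,700.
Binding constraint: payment-to-income.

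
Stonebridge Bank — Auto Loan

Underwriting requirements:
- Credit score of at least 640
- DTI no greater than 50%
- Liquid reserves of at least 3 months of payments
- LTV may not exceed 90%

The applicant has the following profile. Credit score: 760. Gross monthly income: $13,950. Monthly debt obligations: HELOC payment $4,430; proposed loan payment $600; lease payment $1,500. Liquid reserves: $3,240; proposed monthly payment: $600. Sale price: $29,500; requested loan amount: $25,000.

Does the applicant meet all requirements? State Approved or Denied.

Approved

Credit score 760 ≥ 640 (meets)
Total monthly debts = (4,430 + 600 + 1,500) = 6,530. DTI: 6,530 ÷ 13,950 = 46.8%, within the 50% cap
Reserves: 3,240 ÷ 600 = 5.4 months (meets 3-month minimum)
LTV: 25,000 ÷ 29,500 = 84.7%, within 90% cap
All criteria satisfied.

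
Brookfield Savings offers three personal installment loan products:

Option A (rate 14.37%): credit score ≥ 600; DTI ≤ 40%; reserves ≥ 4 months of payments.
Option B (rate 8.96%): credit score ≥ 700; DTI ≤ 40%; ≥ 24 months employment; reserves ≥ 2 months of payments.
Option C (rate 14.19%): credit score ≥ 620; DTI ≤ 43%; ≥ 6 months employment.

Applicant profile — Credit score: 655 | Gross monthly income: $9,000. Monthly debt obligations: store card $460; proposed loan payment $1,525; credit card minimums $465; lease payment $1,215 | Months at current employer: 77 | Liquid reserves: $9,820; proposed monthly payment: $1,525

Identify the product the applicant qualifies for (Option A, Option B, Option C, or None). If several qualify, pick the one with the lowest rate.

Option C

Total debts = (460 + 1,525 + 465 + 1,215) = 3,665; DTI = 3,665/9,000 = 40.7%.
Reserves = 9,820/1,525 = 6.4 months.
Option A: score 655 ≥ 600; DTI 40.7% > 40%; reserves 6.4 ≥ 4 mo → does not qualify.
Option B: score 655 < 700; DTI 40.7% > 40%; employment 77 ≥ 24 mo; reserves 6.4 ≥ 2 mo → does not qualify.
Option C: score 655 ≥ 620; DTI 40.7% ≤ 43%; employment 77 ≥ 6 mo → qualifies.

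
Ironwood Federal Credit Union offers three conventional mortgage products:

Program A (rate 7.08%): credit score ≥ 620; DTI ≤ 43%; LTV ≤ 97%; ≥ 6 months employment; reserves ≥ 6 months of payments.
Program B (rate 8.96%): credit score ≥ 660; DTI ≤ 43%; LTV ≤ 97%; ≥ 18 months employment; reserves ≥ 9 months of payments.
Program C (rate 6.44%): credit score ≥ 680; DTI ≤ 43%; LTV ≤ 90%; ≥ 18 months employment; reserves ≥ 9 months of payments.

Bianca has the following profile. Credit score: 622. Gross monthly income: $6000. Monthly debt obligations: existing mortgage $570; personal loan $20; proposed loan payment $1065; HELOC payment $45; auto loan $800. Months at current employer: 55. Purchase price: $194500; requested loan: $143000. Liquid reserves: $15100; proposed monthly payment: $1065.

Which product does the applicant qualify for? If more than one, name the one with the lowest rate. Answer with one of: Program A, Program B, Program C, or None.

Total debts = (570 + 20 + 1,065 + 45 + 800) = 2,500; DTI = 2,500/6,000 = 41.7%.
LTV = 143,000/194,500 = 73.5%.
Reserves = 15,100/1,065 = 14.2 months.
Program A: score 622 ≥ 620; DTI 41.7% ≤ 43%; LTV 73.5% ≤ 97%; employment 55 ≥ 6 mo; reserves 14.2 ≥ 6 mo → qualifies.
Program B: score 622 < 660; DTI 41.7% ≤ 43%; LTV 73.5% ≤ 97%; employment 55 ≥ 18 mo; reserves 14.2 ≥ 9 mo → does not qualify.
Program C: score 622 < 680; DTI 41.7% ≤ 43%; LTV 73.5% ≤ 90%; employment 55 ≥ 18 mo; reserves 14.2 ≥ 9 mo → does not qualify.

Program A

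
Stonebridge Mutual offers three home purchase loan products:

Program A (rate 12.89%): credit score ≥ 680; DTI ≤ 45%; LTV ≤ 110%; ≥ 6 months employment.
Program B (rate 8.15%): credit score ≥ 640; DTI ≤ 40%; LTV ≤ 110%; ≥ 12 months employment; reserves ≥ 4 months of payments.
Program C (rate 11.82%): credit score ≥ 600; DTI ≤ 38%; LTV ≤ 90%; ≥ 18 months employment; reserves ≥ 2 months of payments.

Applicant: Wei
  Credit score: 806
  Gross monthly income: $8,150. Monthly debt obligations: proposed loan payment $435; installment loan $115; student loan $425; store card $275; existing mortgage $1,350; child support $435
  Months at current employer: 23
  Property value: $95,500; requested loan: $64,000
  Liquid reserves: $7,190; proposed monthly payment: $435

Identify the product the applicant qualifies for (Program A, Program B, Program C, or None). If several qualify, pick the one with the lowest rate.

Total debts = (435 + 115 + 425 + 275 + 1,350 + 435) = 3,035; DTI = 3,035/8,150 = 37.2%.
LTV = 64,000/95,500 = 67%.
Reserves = 7,190/435 = 16.5 months.
Program A: score 806 ≥ 680; DTI 37.2% ≤ 45%; LTV 67% ≤ 110%; employment 23 ≥ 6 mo → qualifies.
Program B: score 806 ≥ 640; DTI 37.2% ≤ 40%; LTV 67% ≤ 110%; employment 23 ≥ 12 mo; reserves 16.5 ≥ 4 mo → qualifies.
Program C: score 806 ≥ 600; DTI 37.2% ≤ 38%; LTV 67% ≤ 90%; employment 23 ≥ 18 mo; reserves 16.5 ≥ 2 mo → qualifies.
Qualifying: Program A, Program B, Program C. Lowest rate is 8.15% → Program B.

Program B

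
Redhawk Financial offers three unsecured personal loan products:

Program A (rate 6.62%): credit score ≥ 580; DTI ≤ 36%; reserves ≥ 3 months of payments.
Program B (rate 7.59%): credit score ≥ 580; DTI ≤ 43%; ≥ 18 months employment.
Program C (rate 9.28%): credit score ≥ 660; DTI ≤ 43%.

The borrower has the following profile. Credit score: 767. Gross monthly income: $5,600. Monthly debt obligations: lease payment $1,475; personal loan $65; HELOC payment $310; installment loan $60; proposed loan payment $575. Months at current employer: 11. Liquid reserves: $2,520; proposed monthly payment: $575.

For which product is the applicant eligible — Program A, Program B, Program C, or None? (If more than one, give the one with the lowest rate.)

Total debts = (1,475 + 65 + 310 + 60 + 575) = 2,485; DTI = 2,485/5,600 = 44.4%.
Reserves = 2,520/575 = 4.4 months.
Program A: score 767 ≥ 580; DTI 44.4% > 36%; reserves 4.4 ≥ 3 mo → does not qualify.
Program B: score 767 ≥ 580; DTI 44.4% > 43%; employment 11 < 18 mo → does not qualify.
Program C: score 767 ≥ 660; DTI 44.4% > 43% → does not qualify.

None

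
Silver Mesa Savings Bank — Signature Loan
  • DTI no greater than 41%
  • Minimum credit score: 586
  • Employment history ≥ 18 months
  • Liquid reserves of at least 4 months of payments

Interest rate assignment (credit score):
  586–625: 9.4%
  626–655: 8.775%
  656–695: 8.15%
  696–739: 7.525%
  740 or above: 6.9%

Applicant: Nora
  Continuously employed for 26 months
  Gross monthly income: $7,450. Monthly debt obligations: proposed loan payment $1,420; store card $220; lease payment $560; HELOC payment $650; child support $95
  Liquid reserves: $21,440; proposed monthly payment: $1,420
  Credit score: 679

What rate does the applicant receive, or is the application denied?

Approved at 8.15%

Credit score 679 ≥ 586 (meets minimum)
Reserves = 21,440/1,420 = 15.1 months ≥ 4
Employment 26 ≥ 18 months
Total monthly debts = (1,420 + 220 + 560 + 650 + 95) = 2,945. DTI = 2,945/7,450 = 39.5% ≤ 41%
All requirements met. Score 679 falls in the 656–695 tier → 8.15%.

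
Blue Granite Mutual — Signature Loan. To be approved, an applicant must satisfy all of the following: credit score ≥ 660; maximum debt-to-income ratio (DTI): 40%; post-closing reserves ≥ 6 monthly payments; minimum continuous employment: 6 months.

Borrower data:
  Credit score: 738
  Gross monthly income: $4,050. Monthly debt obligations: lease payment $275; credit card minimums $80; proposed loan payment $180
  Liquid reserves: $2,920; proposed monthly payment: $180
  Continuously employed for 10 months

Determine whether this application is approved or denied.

Credit score 738 ≥ 660 (meets)
Total monthly debts = (275 + 80 + 180) = 535. DTI: 535 ÷ 4,050 = 13.2%, within the 40% cap
Liquid reserves cover 2,920/180 = 16.2 months — ≥ 6 required
Employment 10 ≥ 6 months
All criteria satisfied.

Approved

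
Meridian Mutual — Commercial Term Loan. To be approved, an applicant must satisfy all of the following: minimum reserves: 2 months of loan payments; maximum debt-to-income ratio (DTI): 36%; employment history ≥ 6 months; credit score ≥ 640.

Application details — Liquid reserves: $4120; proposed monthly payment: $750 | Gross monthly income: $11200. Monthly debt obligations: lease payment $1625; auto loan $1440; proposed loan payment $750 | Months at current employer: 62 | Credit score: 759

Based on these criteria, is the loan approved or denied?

Approved

Liquid reserves cover 4,120/750 = 5.5 months — ≥ 2 required
Total monthly debts = (1,625 + 1,440 + 750) = 3,815. DTI = 3,815/11,200 = 34.1% ≤ 36%
Employment 62 ≥ 6 months
Credit score 759 ≥ 640 (meets)
All criteria satisfied.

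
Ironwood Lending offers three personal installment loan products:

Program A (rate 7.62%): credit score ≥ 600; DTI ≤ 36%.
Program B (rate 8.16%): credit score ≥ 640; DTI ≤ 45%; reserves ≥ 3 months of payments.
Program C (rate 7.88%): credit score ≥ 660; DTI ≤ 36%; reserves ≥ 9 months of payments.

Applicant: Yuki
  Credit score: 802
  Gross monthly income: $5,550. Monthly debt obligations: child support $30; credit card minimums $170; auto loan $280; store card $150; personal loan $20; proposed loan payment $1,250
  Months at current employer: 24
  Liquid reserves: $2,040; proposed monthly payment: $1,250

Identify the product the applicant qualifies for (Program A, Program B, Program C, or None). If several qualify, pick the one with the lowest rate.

Total debts = (30 + 170 + 280 + 150 + 20 + 1,250) = 1,900; DTI = 1,900/5,550 = 34.2%.
Reserves = 2,040/1,250 = 1.6 months.
Program A: score 802 ≥ 600; DTI 34.2% ≤ 36% → qualifies.
Program B: score 802 ≥ 640; DTI 34.2% ≤ 45%; reserves 1.6 < 3 mo → does not qualify.
Program C: score 802 ≥ 660; DTI 34.2% ≤ 36%; reserves 1.6 < 9 mo → does not qualify.

Program A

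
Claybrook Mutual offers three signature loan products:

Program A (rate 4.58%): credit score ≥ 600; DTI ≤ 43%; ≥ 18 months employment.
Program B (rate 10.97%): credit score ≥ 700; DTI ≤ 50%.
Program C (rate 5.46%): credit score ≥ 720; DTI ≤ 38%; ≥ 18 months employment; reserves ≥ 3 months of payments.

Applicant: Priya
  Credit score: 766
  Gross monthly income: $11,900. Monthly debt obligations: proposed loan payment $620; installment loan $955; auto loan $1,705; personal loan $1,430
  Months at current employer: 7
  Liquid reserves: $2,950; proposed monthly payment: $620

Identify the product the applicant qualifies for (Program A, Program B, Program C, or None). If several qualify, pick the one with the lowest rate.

Program B

Total debts = (620 + 955 + 1,705 + 1,430) = 4,710; DTI = 4,710/11,900 = 39.6%.
Reserves = 2,950/620 = 4.8 months.
Program A: score 766 ≥ 600; DTI 39.6% ≤ 43%; employment 7 < 18 mo → does not qualify.
Program B: score 766 ≥ 700; DTI 39.6% ≤ 50% → qualifies.
Program C: score 766 ≥ 720; DTI 39.6% > 38%; employment 7 < 18 mo; reserves 4.8 ≥ 3 mo → does not qualify.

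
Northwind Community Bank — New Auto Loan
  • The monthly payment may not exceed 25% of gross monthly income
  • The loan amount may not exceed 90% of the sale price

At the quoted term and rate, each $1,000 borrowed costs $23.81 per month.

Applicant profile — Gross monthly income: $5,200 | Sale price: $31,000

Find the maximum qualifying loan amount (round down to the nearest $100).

$27,900

Payment cap: 25% × $5,200 = $1,300/month.
At $23.81 per $1,000, that supports 1,300/23.81 × 1,000 ≈ $54,598 → $54,500.
LTV cap: 90% × $31,000 = $27,900 → $27,900.
Binding constraint: loan-to-value.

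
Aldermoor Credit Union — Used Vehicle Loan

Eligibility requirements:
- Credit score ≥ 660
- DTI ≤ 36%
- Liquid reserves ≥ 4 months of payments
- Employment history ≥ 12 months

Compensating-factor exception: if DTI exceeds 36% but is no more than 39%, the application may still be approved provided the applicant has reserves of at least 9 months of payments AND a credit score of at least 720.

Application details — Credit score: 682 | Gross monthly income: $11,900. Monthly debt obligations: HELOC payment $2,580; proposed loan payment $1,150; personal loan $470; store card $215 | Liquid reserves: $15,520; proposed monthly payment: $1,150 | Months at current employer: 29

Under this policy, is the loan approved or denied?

Credit score 682 ≥ 660 (meets base)
Total debts = (2,580 + 1,150 + 470 + 215) = 4,415. DTI: 4,415 ÷ 11,900 = 37.1%, over the 36% base limit.
Liquid reserves cover 15,520/1,150 = 13.5 months — ≥ 4 required
Employment 29 ≥ 12 months
37.1% falls in the override range (36%–39%), so the compensating-factor test applies.
Reserves 13.5 ≥ 9 months; credit score 682 < 720.
Override conditions not both satisfied; exception does not apply.

Denied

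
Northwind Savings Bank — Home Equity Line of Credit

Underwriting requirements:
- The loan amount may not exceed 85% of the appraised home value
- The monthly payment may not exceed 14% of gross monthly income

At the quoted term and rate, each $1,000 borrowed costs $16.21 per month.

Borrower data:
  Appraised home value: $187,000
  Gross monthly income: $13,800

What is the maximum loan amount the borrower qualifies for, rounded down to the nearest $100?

Payment cap: 14% × $13,800 = $1,932/month.
At $16.21 per $1,000, that supports 1,932/16.21 × 1,000 ≈ $119,185 → $119,100.
LTV cap: 85% × $187,000 = $158,950 → $158,900.
Binding constraint: payment-to-income.

$119,100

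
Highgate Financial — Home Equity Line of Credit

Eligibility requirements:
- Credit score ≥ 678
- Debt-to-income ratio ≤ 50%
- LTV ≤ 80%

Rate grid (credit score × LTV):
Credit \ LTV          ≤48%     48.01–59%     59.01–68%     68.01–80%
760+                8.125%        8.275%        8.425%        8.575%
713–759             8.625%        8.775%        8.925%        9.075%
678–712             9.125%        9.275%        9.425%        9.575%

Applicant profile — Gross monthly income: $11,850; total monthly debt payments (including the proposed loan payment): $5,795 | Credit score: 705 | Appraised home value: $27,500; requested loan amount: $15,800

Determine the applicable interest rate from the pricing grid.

9.275%

Credit score 705 ≥ 678; DTI: 5,795 ÷ 11,850 = 48.9%, within the 50% cap
LTV = 15,800/27,500 = 57.5% ≤ 80%
Credit 705 → row 678–712; LTV 57.5% → column 48.01–59%. Grid cell → 9.275%.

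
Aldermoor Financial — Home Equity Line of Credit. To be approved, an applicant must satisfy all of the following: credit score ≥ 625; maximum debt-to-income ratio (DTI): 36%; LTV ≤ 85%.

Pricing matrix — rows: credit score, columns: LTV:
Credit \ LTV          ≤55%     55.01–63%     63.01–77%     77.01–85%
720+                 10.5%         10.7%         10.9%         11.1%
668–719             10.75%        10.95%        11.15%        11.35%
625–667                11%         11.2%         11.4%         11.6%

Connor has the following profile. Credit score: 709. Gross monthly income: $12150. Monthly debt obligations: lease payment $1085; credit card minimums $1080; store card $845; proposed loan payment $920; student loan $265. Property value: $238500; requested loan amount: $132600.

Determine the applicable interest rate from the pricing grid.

Credit score 709 ≥ 625; Total monthly debts = (1,085 + 1,080 + 845 + 920 + 265) = 4,195. DTI = 4,195/12,150 = 34.5% ≤ 36%
LTV = 132,600/238,500 = 55.6% ≤ 85%
Score 709 is in the 668–719 band; LTV 55.6% is in the 55.01–63% band → 10.95%.

10.95%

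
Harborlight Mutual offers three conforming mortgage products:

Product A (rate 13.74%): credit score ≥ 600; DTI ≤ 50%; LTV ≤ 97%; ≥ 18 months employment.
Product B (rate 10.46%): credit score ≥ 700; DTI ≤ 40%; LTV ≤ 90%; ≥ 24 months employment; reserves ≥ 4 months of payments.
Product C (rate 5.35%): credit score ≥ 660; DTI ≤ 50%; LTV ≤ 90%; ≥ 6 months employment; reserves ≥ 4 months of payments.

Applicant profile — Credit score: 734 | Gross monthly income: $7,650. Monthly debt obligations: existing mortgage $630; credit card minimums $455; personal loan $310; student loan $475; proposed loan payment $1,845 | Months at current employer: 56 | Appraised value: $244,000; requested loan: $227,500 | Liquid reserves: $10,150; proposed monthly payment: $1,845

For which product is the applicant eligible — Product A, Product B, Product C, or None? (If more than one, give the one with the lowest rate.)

Product A

Total debts = (630 + 455 + 310 + 475 + 1,845) = 3,715; DTI = 3,715/7,650 = 48.6%.
LTV = 227,500/244,000 = 93.2%.
Reserves = 10,150/1,845 = 5.5 months.
Product A: score 734 ≥ 600; DTI 48.6% ≤ 50%; LTV 93.2% ≤ 97%; employment 56 ≥ 18 mo → qualifies.
Product B: score 734 ≥ 700; DTI 48.6% > 40%; LTV 93.2% > 90%; employment 56 ≥ 24 mo; reserves 5.5 ≥ 4 mo → does not qualify.
Product C: score 734 ≥ 660; DTI 48.6% ≤ 50%; LTV 93.2% > 90%; employment 56 ≥ 6 mo; reserves 5.5 ≥ 4 mo → does not qualify.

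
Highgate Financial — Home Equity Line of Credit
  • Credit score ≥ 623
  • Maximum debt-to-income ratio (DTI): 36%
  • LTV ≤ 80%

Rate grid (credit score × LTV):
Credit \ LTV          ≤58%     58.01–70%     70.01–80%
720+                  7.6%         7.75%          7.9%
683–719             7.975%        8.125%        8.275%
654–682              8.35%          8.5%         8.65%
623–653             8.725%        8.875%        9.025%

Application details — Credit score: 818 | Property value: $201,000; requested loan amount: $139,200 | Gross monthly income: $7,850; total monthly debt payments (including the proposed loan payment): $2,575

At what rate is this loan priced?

7.75%

Credit score 818 ≥ 623; DTI: 2,575 ÷ 7,850 = 32.8%, within the 36% cap
LTV = 139,200/201,000 = 69.3% ≤ 80%
Score 818 is in the 720+ band; LTV 69.3% is in the 58.01–70% band → 7.75%.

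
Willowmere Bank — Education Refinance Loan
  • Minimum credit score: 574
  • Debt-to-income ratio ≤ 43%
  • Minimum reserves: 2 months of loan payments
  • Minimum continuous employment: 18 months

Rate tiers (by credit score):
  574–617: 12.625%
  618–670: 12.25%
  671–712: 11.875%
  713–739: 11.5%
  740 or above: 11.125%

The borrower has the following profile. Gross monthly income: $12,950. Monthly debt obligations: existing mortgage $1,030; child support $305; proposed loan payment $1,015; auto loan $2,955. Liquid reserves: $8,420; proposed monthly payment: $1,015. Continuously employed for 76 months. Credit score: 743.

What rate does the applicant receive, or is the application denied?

Approved at 11.125%

Credit score 743 ≥ 574 (meets minimum)
Reserves: 8,420 ÷ 1,015 = 8.3 months (meets 2-month minimum)
Total monthly debts = (1,030 + 305 + 1,015 + 2,955) = 5,305. DTI = 5,305/12,950 = 41% ≤ 43%
Employment 76 ≥ 18 months
All requirements met. Score 743 falls in the 740 or above tier → 11.125%.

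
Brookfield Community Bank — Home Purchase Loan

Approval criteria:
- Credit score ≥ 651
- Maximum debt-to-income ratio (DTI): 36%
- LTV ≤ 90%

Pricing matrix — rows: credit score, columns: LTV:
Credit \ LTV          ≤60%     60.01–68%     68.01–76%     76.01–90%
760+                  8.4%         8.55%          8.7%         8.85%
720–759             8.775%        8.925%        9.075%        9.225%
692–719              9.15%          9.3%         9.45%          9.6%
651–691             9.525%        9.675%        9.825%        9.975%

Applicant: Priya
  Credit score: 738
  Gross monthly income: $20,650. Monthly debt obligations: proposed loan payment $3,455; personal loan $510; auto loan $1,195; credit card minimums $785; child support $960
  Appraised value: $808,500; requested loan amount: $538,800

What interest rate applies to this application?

8.925%

Credit score 738 ≥ 651; Total monthly debts = (3,455 + 510 + 1,195 + 785 + 960) = 6,905. DTI = 6,905/20,650 = 33.4% ≤ 36%
LTV: 538,800 ÷ 808,500 = 66.6%, within 90% cap
Row: 738 falls in 720–759. Column: 66.6% falls in 60.01–68%. Rate = 8.925%.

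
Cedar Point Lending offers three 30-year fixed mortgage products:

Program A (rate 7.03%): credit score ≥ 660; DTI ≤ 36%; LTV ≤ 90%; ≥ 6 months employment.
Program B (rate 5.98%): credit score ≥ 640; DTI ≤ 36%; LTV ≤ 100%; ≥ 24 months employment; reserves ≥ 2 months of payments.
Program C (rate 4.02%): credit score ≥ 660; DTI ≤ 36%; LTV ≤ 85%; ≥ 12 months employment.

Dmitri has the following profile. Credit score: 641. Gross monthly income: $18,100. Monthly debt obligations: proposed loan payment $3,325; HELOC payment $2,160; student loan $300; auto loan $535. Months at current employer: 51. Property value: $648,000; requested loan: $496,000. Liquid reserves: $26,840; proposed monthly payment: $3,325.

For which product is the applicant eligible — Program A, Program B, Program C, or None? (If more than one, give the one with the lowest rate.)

Total debts = (3,325 + 2,160 + 300 + 535) = 6,320; DTI = 6,320/18,100 = 34.9%.
LTV = 496,000/648,000 = 76.5%.
Reserves = 26,840/3,325 = 8.1 months.
Program A: score 641 < 660; DTI 34.9% ≤ 36%; LTV 76.5% ≤ 90%; employment 51 ≥ 6 mo → does not qualify.
Program B: score 641 ≥ 640; DTI 34.9% ≤ 36%; LTV 76.5% ≤ 100%; employment 51 ≥ 24 mo; reserves 8.1 ≥ 2 mo → qualifies.
Program C: score 641 < 660; DTI 34.9% ≤ 36%; LTV 76.5% ≤ 85%; employment 51 ≥ 12 mo → does not qualify.

Program B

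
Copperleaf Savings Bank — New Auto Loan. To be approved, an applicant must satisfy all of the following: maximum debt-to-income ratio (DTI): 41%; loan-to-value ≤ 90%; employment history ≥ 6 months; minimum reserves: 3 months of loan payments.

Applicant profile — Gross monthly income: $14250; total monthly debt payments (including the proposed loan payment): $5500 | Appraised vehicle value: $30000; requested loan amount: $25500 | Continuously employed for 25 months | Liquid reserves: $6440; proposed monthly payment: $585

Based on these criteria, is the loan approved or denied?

Approved

DTI: 5,500 ÷ 14,250 = 38.6%, within the 41% cap
LTV = 25,500/30,000 = 85% ≤ 90%
Employment 25 ≥ 6 months
Reserves: 6,440 ÷ 585 = 11.0 months (meets 3-month minimum)
All criteria satisfied.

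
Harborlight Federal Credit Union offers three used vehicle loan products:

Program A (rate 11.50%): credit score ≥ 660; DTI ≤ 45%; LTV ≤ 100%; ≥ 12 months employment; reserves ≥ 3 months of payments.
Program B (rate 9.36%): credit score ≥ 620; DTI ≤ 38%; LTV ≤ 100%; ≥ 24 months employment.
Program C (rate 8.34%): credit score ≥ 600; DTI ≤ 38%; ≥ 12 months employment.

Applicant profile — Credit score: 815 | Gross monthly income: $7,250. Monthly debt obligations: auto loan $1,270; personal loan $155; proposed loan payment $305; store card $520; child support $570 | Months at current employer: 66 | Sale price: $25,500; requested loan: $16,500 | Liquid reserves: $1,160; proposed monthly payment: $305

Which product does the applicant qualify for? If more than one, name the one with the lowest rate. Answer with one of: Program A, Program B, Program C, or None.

Total debts = (1,270 + 155 + 305 + 520 + 570) = 2,820; DTI = 2,820/7,250 = 38.9%.
LTV = 16,500/25,500 = 64.7%.
Reserves = 1,160/305 = 3.8 months.
Program A: score 815 ≥ 660; DTI 38.9% ≤ 45%; LTV 64.7% ≤ 100%; employment 66 ≥ 12 mo; reserves 3.8 ≥ 3 mo → qualifies.
Program B: score 815 ≥ 620; DTI 38.9% > 38%; LTV 64.7% ≤ 100%; employment 66 ≥ 24 mo → does not qualify.
Program C: score 815 ≥ 600; DTI 38.9% > 38%; employment 66 ≥ 12 mo → does not qualify.

Program A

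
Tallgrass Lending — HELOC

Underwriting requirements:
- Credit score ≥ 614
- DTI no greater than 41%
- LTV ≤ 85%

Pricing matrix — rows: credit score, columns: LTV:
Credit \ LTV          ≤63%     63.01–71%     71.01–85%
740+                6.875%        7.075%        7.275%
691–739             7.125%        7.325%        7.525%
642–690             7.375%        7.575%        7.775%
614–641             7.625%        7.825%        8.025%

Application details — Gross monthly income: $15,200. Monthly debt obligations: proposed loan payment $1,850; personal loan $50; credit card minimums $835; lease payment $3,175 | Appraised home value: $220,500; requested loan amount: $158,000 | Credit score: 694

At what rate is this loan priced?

Credit score 694 ≥ 614; Total monthly debts = (1,850 + 50 + 835 + 3,175) = 5,910. DTI: 5,910 ÷ 15,200 = 38.9%, within the 41% cap
LTV = 158,000/220,500 = 71.7% ≤ 85%
Score 694 is in the 691–739 band; LTV 71.7% is in the 71.01–85% band → 7.525%.

7.525%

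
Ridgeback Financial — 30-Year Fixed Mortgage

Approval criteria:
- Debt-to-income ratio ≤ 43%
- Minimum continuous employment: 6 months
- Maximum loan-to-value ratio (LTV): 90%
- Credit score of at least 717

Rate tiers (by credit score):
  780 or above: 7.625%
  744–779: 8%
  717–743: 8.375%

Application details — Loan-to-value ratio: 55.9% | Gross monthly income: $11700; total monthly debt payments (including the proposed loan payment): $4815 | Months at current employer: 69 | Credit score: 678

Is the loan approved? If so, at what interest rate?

Denied

Credit score 678 < 717 (below minimum)
Debt-to-income = 4,815/11,700 = 41.2% — meets 43% limit
LTV 55.9% ≤ 90%
Employment 69 ≥ 6 months
Not all requirements met → denied.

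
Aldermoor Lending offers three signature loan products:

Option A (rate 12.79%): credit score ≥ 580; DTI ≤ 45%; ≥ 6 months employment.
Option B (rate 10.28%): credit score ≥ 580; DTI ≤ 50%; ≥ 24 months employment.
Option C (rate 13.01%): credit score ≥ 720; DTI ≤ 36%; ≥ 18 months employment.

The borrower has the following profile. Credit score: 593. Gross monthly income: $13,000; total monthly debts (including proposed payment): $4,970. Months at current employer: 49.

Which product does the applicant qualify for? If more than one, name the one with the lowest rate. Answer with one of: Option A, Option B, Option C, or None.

DTI = 4,970/13,000 = 38.2%.
Option A: score 593 ≥ 580; DTI 38.2% ≤ 45%; employment 49 ≥ 6 mo → qualifies.
Option B: score 593 ≥ 580; DTI 38.2% ≤ 50%; employment 49 ≥ 24 mo → qualifies.
Option C: score 593 < 720; DTI 38.2% > 36%; employment 49 ≥ 18 mo → does not qualify.
Qualifying: Option A, Option B. Lowest rate is 10.28% → Option B.

Option B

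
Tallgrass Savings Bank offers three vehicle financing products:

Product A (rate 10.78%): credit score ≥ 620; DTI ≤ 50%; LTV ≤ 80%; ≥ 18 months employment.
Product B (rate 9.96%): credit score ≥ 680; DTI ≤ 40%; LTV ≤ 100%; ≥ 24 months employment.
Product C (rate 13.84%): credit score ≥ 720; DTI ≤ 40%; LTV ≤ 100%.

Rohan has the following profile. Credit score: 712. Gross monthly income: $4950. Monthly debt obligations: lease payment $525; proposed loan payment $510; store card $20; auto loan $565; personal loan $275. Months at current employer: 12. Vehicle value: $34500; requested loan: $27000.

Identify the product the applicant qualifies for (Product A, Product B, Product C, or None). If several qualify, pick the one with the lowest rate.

None

Total debts = (525 + 510 + 20 + 565 + 275) = 1,895; DTI = 1,895/4,950 = 38.3%.
LTV = 27,000/34,500 = 78.3%.
Product A: score 712 ≥ 620; DTI 38.3% ≤ 50%; LTV 78.3% ≤ 80%; employment 12 < 18 mo → does not qualify.
Product B: score 712 ≥ 680; DTI 38.3% ≤ 40%; LTV 78.3% ≤ 100%; employment 12 < 24 mo → does not qualify.
Product C: score 712 < 720; DTI 38.3% ≤ 40%; LTV 78.3% ≤ 100% → does not qualify.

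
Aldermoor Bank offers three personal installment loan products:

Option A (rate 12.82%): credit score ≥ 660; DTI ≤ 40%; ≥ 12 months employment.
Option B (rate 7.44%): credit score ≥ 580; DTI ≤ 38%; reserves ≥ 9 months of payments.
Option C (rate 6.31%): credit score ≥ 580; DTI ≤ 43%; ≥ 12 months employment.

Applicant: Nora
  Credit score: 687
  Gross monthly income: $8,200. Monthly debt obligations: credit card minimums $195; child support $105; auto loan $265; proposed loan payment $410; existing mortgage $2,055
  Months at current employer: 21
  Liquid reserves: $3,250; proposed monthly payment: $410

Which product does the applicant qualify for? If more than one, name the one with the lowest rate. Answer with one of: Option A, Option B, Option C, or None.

Total debts = (195 + 105 + 265 + 410 + 2,055) = 3,030; DTI = 3,030/8,200 = 37%.
Reserves = 3,250/410 = 7.9 months.
Option A: score 687 ≥ 660; DTI 37% ≤ 40%; employment 21 ≥ 12 mo → qualifies.
Option B: score 687 ≥ 580; DTI 37% ≤ 38%; reserves 7.9 < 9 mo → does not qualify.
Option C: score 687 ≥ 580; DTI 37% ≤ 43%; employment 21 ≥ 12 mo → qualifies.
Qualifying: Option A, Option C. Lowest rate is 6.31% → Option C.

Option C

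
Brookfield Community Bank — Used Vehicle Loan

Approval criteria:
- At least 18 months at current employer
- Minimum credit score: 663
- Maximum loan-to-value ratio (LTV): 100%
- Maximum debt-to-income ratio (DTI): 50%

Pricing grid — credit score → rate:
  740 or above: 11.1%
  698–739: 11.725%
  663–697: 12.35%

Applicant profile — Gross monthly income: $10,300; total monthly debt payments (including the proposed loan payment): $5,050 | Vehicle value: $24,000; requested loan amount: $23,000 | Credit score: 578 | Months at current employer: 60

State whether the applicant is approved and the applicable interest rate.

Denied

Credit score 578 < 663 (below minimum)
Employment 60 ≥ 18 months
DTI: 5,050 ÷ 10,300 = 49%, within the 50% cap
LTV: 23,000 ÷ 24,000 = 95.8%, within 100% cap
Not all requirements met → denied.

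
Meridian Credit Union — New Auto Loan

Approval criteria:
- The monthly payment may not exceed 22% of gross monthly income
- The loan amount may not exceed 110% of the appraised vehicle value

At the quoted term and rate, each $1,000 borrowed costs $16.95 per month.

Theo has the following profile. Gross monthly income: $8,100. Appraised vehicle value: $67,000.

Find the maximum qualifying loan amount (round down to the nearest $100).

Payment cap: 22% × $8,100 = $1,782/month.
At $16.95 per $1,000, that supports 1,782/16.95 × 1,000 ≈ $105,132 → $105,100.
LTV cap: 110% × $67,000 = $73,700 → $73,700.
Binding constraint: loan-to-value.

$73,700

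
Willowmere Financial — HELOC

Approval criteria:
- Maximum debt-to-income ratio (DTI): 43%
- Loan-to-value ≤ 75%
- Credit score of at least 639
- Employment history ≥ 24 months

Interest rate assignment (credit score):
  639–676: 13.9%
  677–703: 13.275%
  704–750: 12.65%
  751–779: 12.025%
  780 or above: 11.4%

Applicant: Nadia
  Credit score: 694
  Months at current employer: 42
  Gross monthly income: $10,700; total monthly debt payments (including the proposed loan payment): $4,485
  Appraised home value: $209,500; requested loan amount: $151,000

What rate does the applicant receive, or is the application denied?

Approved at 13.275%

Credit score 694 ≥ 639 (meets minimum)
DTI: 4,485 ÷ 10,700 = 41.9%, within the 43% cap
LTV = 151,000/209,500 = 72.1% ≤ 75%
Employment 42 ≥ 24 months
All requirements met. Score 694 falls in the 677–703 tier → 13.275%.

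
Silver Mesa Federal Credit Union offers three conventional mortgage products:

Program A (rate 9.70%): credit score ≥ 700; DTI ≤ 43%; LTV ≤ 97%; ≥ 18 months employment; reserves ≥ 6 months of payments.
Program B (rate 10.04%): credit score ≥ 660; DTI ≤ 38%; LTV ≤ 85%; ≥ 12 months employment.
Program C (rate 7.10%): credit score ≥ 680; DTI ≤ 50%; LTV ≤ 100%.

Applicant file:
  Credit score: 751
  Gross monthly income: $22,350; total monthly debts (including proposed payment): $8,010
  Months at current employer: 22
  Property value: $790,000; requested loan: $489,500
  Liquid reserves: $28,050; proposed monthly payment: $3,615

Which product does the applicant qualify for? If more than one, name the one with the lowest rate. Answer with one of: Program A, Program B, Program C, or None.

Program C

DTI = 8,010/22,350 = 35.8%.
LTV = 489,500/790,000 = 62%.
Reserves = 28,050/3,615 = 7.8 months.
Program A: score 751 ≥ 700; DTI 35.8% ≤ 43%; LTV 62% ≤ 97%; employment 22 ≥ 18 mo; reserves 7.8 ≥ 6 mo → qualifies.
Program B: score 751 ≥ 660; DTI 35.8% ≤ 38%; LTV 62% ≤ 85%; employment 22 ≥ 12 mo → qualifies.
Program C: score 751 ≥ 680; DTI 35.8% ≤ 50%; LTV 62% ≤ 100% → qualifies.
Qualifying: Program A, Program B, Program C. Lowest rate is 7.10% → Program C.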